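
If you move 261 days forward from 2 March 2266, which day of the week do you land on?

Sunday

Mar 2, 2266 is a Friday.
261 mod 7 = 2, so 261 days after a Friday is Friday + 2 = Sunday.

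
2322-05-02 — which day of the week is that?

Doomsday rule: the anchor day for the 2300s is Wednesday. For year 22: 22÷12 = 1 r 10, and 10÷4 = 2, so 1+10+2 = 13.
Wednesday + 13 ≡ Tuesday — that's 2322's doomsday.
In May the doomsday date is May 9.
May 2 is 7 days before May 9; 7 mod 7 = 0, so Tuesday − 0 = Tuesday.

Tuesday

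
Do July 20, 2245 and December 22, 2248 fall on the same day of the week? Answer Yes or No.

No

From Jul 20, 2245 to Dec 22, 2248 is 1251 days.
1251 mod 7 = 5, so they are different weekdays.
(Jul 20, 2245 is a Sunday; Dec 22, 2248 is a Friday.)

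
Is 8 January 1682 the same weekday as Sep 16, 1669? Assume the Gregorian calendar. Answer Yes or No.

No

From Sep 16, 1669 to Jan 8, 1682 is 4497 days.
4497 mod 7 = 3, so they are different weekdays.
(Sep 16, 1669 is a Monday; Jan 8, 1682 is a Thursday.)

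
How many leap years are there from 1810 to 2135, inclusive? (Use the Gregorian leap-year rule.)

79

Multiples of 4 in [1810,2135]: 81.
Of those, multiples of 100: 3 (not leap unless ÷400).
Multiples of 400: 1.
Leap years = 81 − 3 + 1 = 79.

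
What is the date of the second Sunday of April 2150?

April 12, 2150

April 1, 2150 is a Wednesday.
The first Sunday is therefore April 5 (4 days later).
The second Sunday is 5 + 1×7 = April 12.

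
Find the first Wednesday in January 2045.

January 1, 2045 is a Sunday.
The first Wednesday is therefore January 4 (3 days later).

January 4, 2045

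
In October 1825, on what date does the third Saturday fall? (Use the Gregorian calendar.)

October 15, 1825

October 1, 1825 is a Saturday.
The first Saturday is therefore October 1 (same day).
The third Saturday is 1 + 2×7 = October 15.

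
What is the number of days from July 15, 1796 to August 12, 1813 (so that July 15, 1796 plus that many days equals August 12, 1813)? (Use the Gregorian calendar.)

6236

Jul 15, 1796 → Jul 15, 1797: 365 days.
Jul 15, 1797 → Jul 15, 1798: 365 days.
Jul 15, 1798 → Jul 15, 1799: 365 days.
Jul 15, 1799 → Jul 15, 1800: 365 days.
Jul 15, 1800 → Jul 15, 1801: 365 days.
Jul 15, 1801 → Jul 15, 1802: 365 days.
Jul 15, 1802 → Jul 15, 1803: 365 days.
Jul 15, 1803 → Jul 15, 1804: 366 days (Feb 29, 1804 is in that span).
Jul 15, 1804 → Jul 15, 1805: 365 days.
Jul 15, 1805 → Jul 15, 1806: 365 days.
Jul 15, 1806 → Jul 15, 1807: 365 days.
Jul 15, 1807 → Jul 15, 1808: 366 days (Feb 29, 1808 is in that span).
Jul 15, 1808 → Jul 15, 1809: 365 days.
Jul 15, 1809 → Jul 15, 1810: 365 days.
Jul 15, 1810 → Jul 15, 1811: 365 days.
Jul 15, 1811 → Jul 15, 1812: 366 days (Feb 29, 1812 is in that span).
Jul 15, 1812 → Aug 15, 1812: 31 days (July has 31).
Aug 15, 1812 → Sep 15, 1812: 31 days (August has 31).
Sep 15, 1812 → Oct 15, 1812: 30 days (September has 30).
Oct 15, 1812 → Nov 15, 1812: 31 days (October has 31).
Nov 15, 1812 → Dec 15, 1812: 30 days (November has 30).
Dec 15, 1812 → Jan 15, 1813: 31 days (December has 31).
Jan 15, 1813 → Feb 15, 1813: 31 days (January has 31).
Feb 15, 1813 → Mar 15, 1813: 28 days (February has 28).
Mar 15, 1813 → Apr 15, 1813: 31 days (March has 31).
Apr 15, 1813 → May 15, 1813: 30 days (April has 30).
May 15, 1813 → Jun 15, 1813: 31 days (May has 31).
Jun 15, 1813 → Jul 15, 1813: 30 days (June has 30).
Jul 15, 1813 → Aug 12, 1813: 28 days.
Total: 6236 days.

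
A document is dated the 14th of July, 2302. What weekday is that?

Monday

Doomsday rule: the anchor day for the 2300s is Wednesday. For year 02: 2÷12 = 0 r 2, and 2÷4 = 0, so 0+2+0 = 2.
Wednesday + 2 ≡ Friday — that's 2302's doomsday.
In July the doomsday date is Jul 11.
Jul 14 is 3 days after Jul 11; 3 mod 7 = 3, so Friday + 3 = Monday.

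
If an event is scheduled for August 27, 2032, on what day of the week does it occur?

Friday

Doomsday rule: the anchor day for the 2000s is Tuesday. For year 32: 32÷12 = 2 r 8, and 8÷4 = 2, so 2+8+2 = 12.
Tuesday + 12 ≡ Sunday — that's 2032's doomsday.
In August the doomsday date is Aug 8.
Aug 27 is 19 days after Aug 8; 19 mod 7 = 5, so Sunday + 5 = Friday.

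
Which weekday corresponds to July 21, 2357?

Doomsday rule: the anchor day for the 2300s is Wednesday. For year 57: 57÷12 = 4 r 9, and 9÷4 = 2, so 4+9+2 = 15.
Wednesday + 15 ≡ Thursday — that's 2357's doomsday.
In July the doomsday date is Jul 11.
Jul 21 is 10 days after Jul 11; 10 mod 7 = 3, so Thursday + 3 = Sunday.

Sunday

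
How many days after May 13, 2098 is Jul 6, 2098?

May 13, 2098 → Jun 13, 2098: 31 days (May has 31).
Jun 13, 2098 → Jul 6, 2098: 23 days.
Total: 54 days.

54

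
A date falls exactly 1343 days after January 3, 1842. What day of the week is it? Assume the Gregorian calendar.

First find the weekday of Jan 3, 1842. Doomsday rule: the anchor day for the 1800s is Friday. For year 42: 42÷12 = 3 r 6, and 6÷4 = 1, so 3+6+1 = 10.
Friday + 10 ≡ Monday — that's 1842's doomsday.
In January the doomsday date is Jan 3 (1842 is not a leap year).
Jan 3 is the doomsday itself: Monday.
1343 mod 7 = 6, so 1343 days after a Monday is Monday + 6 = Sunday.

Sunday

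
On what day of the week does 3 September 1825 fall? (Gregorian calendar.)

Doomsday rule: the anchor day for the 1800s is Friday. For year 25: 25÷12 = 2 r 1, and 1÷4 = 0, so 2+1+0 = 3.
Friday + 3 ≡ Monday — that's 1825's doomsday.
In September the doomsday date is Sep 5.
Sep 3 is 2 days before Sep 5; 2 mod 7 = 2, so Monday − 2 = Saturday.

Saturday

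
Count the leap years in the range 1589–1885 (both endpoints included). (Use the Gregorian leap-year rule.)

72

Multiples of 4 in [1589,1885]: 74.
Of those, multiples of 100: 3 (not leap unless ÷400).
Multiples of 400: 1.
Leap years = 74 − 3 + 1 = 72.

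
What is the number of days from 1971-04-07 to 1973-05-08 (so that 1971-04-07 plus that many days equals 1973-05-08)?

762

Apr 7, 1971 → Apr 7, 1972: 366 days (Feb 29, 1972 is in that span).
Apr 7, 1972 → May 7, 1972: 30 days (April has 30).
May 7, 1972 → Jun 7, 1972: 31 days (May has 31).
Jun 7, 1972 → Jul 7, 1972: 30 days (June has 30).
Jul 7, 1972 → Aug 7, 1972: 31 days (July has 31).
Aug 7, 1972 → Sep 7, 1972: 31 days (August has 31).
Sep 7, 1972 → Oct 7, 1972: 30 days (September has 30).
Oct 7, 1972 → Nov 7, 1972: 31 days (October has 31).
Nov 7, 1972 → Dec 7, 1972: 30 days (November has 30).
Dec 7, 1972 → Jan 7, 1973: 31 days (December has 31).
Jan 7, 1973 → Feb 7, 1973: 31 days (January has 31).
Feb 7, 1973 → Mar 7, 1973: 28 days (February has 28).
Mar 7, 1973 → Apr 7, 1973: 31 days (March has 31).
Apr 7, 1973 → May 7, 1973: 30 days (April has 30).
May 7, 1973 → May 8, 1973: 1 days.
Total: 762 days.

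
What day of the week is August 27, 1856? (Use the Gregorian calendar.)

Wednesday

Doomsday rule: the anchor day for the 1800s is Friday. For year 56: 56÷12 = 4 r 8, and 8÷4 = 2, so 4+8+2 = 14.
Friday + 14 ≡ Friday — that's 1856's doomsday.
In August the doomsday date is Aug 8.
Aug 27 is 19 days after Aug 8; 19 mod 7 = 5, so Friday + 5 = Wednesday.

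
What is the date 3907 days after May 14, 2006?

January 23, 2017

+365 (one year) → May 14, 2007 (3542 left).
+366 (one year; includes Feb 29, 2008) → May 14, 2008 (3176 left).
+365 (one year) → May 14, 2009 (2811 left).
+365 (one year) → May 14, 2010 (2446 left).
+365 (one year) → May 14, 2011 (2081 left).
+366 (one year; includes Feb 29, 2012) → May 14, 2012 (1715 left).
+365 (one year) → May 14, 2013 (1350 left).
+365 (one year) → May 14, 2014 (985 left).
+365 (one year) → May 14, 2015 (620 left).
+366 (one year; includes Feb 29, 2016) → May 14, 2016 (254 left).
May has 31 days: +18 → Jun 1, 2016 (236 left).
Jun has 30 days: +30 → Jul 1, 2016 (206 left).
Jul has 31 days: +31 → Aug 1, 2016 (175 left).
Aug has 31 days: +31 → Sep 1, 2016 (144 left).
Sep has 30 days: +30 → Oct 1, 2016 (114 left).
Oct has 31 days: +31 → Nov 1, 2016 (83 left).
Nov has 30 days: +30 → Dec 1, 2016 (53 left).
Dec has 31 days: +31 → Jan 1, 2017 (22 left).
+22 → Jan 23, 2017.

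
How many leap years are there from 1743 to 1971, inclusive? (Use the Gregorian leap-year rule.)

55

Multiples of 4 in [1743,1971]: 57.
Of those, multiples of 100: 2 (not leap unless ÷400).
Multiples of 400: 0.
Leap years = 57 − 2 + 0 = 55.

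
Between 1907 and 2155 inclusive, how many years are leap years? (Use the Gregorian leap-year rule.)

61

Multiples of 4 in [1907,2155]: 62.
Of those, multiples of 100: 2 (not leap unless ÷400).
Multiples of 400: 1.
Leap years = 62 − 2 + 1 = 61.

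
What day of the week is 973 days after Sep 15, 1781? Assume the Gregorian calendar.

First find the weekday of Sep 15, 1781. Doomsday rule: the anchor day for the 1700s is Sunday. For year 81: 81÷12 = 6 r 9, and 9÷4 = 2, so 6+9+2 = 17.
Sunday + 17 ≡ Wednesday — that's 1781's doomsday.
In September the doomsday date is Sep 5.
Sep 15 is 10 days after Sep 5; 10 mod 7 = 3, so Wednesday + 3 = Saturday.
973 mod 7 = 0, so 973 days after a Saturday is Saturday + 0 = Saturday.

Saturday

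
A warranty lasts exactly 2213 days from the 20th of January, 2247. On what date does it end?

February 10, 2253

+365 (one year) → Jan 20, 2248 (1848 left).
+366 (one year; includes Feb 29, 2248) → Jan 20, 2249 (1482 left).
+365 (one year) → Jan 20, 2250 (1117 left).
+365 (one year) → Jan 20, 2251 (752 left).
+365 (one year) → Jan 20, 2252 (387 left).
Jan has 31 days: +12 → Feb 1, 2252 (375 left).
Feb has 29 days: +29 → Mar 1, 2252 (346 left).
Mar has 31 days: +31 → Apr 1, 2252 (315 left).
Apr has 30 days: +30 → May 1, 2252 (285 left).
May has 31 days: +31 → Jun 1, 2252 (254 left).
Jun has 30 days: +30 → Jul 1, 2252 (224 left).
Jul has 31 days: +31 → Aug 1, 2252 (193 left).
Aug has 31 days: +31 → Sep 1, 2252 (162 left).
Sep has 30 days: +30 → Oct 1, 2252 (132 left).
Oct has 31 days: +31 → Nov 1, 2252 (101 left).
Nov has 30 days: +30 → Dec 1, 2252 (71 left).
Dec has 31 days: +31 → Jan 1, 2253 (40 left).
Jan has 31 days: +31 → Feb 1, 2253 (9 left).
+9 → Feb 10, 2253.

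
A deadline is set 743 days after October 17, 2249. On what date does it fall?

October 30, 2251

+365 (one year) → Oct 17, 2250 (378 left).
Oct has 31 days: +15 → Nov 1, 2250 (363 left).
Nov has 30 days: +30 → Dec 1, 2250 (333 left).
Dec has 31 days: +31 → Jan 1, 2251 (302 left).
Jan has 31 days: +31 → Feb 1, 2251 (271 left).
Feb has 28 days: +28 → Mar 1, 2251 (243 left).
Mar has 31 days: +31 → Apr 1, 2251 (212 left).
Apr has 30 days: +30 → May 1, 2251 (182 left).
May has 31 days: +31 → Jun 1, 2251 (151 left).
Jun has 30 days: +30 → Jul 1, 2251 (121 left).
Jul has 31 days: +31 → Aug 1, 2251 (90 left).
Aug has 31 days: +31 → Sep 1, 2251 (59 left).
Sep has 30 days: +30 → Oct 1, 2251 (29 left).
+29 → Oct 30, 2251.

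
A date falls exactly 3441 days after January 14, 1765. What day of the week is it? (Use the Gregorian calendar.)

Friday

Jan 14, 1765 is a Monday.
3441 mod 7 = 4, so 3441 days after a Monday is Monday + 4 = Friday.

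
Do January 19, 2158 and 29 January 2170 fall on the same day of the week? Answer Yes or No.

No

From Jan 19, 2158 to Jan 29, 2170 is 4393 days.
4393 mod 7 = 4, so they are different weekdays.
(Jan 19, 2158 is a Thursday; Jan 29, 2170 is a Monday.)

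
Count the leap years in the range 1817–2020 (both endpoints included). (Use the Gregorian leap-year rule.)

Multiples of 4 in [1817,2020]: 51.
Of those, multiples of 100: 2 (not leap unless ÷400).
Multiples of 400: 1.
Leap years = 51 − 2 + 1 = 50.

50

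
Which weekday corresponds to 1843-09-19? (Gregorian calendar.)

Doomsday rule: the anchor day for the 1800s is Friday. For year 43: 43÷12 = 3 r 7, and 7÷4 = 1, so 3+7+1 = 11.
Friday + 11 ≡ Tuesday — that's 1843's doomsday.
In September the doomsday date is Sep 5.
Sep 19 is 14 days after Sep 5; 14 mod 7 = 0, so Tuesday + 0 = Tuesday.

Tuesday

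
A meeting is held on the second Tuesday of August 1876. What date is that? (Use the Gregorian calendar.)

August 1, 1876 is a Tuesday.
The first Tuesday is therefore August 1 (same day).
The second Tuesday is 1 + 1×7 = August 8.

August 8, 1876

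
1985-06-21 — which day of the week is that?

Friday

Doomsday rule: the anchor day for the 1900s is Wednesday. For year 85: 85÷12 = 7 r 1, and 1÷4 = 0, so 7+1+0 = 8.
Wednesday + 8 ≡ Thursday — that's 1985's doomsday.
In June the doomsday date is Jun 6.
Jun 21 is 15 days after Jun 6; 15 mod 7 = 1, so Thursday + 1 = Friday.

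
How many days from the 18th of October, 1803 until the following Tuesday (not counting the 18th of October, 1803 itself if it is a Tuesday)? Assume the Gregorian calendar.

7

Oct 18, 1803 is a Tuesday.
From Tuesday to the next Tuesday is 7 days.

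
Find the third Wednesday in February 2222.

February 1, 2222 is a Friday.
The first Wednesday is therefore February 6 (5 days later).
The third Wednesday is 6 + 2×7 = February 20.

February 20, 2222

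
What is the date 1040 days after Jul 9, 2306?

+365 (one year) → Jul 9, 2307 (675 left).
+366 (one year; includes Feb 29, 2308) → Jul 9, 2308 (309 left).
Jul has 31 days: +23 → Aug 1, 2308 (286 left).
Aug has 31 days: +31 → Sep 1, 2308 (255 left).
Sep has 30 days: +30 → Oct 1, 2308 (225 left).
Oct has 31 days: +31 → Nov 1, 2308 (194 left).
Nov has 30 days: +30 → Dec 1, 2308 (164 left).
Dec has 31 days: +31 → Jan 1, 2309 (133 left).
Jan has 31 days: +31 → Feb 1, 2309 (102 left).
Feb has 28 days: +28 → Mar 1, 2309 (74 left).
Mar has 31 days: +31 → Apr 1, 2309 (43 left).
Apr has 30 days: +30 → May 1, 2309 (13 left).
+13 → May 14, 2309.

May 14, 2309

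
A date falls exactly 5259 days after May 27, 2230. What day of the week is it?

Saturday

May 27, 2230 is a Thursday.
5259 mod 7 = 2, so 5259 days after a Thursday is Thursday + 2 = Saturday.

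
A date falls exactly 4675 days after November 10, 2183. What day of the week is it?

Nov 10, 2183 is a Monday.
4675 mod 7 = 6, so 4675 days after a Monday is Monday + 6 = Sunday.

Sunday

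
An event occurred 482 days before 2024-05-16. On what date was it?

January 20, 2023

−366 (one year; includes Feb 29, 2024) → May 16, 2023 (116 left).
−16 → Apr 30, 2023 (end of Apr, 30 days; 100 left).
−30 → Mar 31, 2023 (end of Mar, 31 days; 70 left).
−31 → Feb 28, 2023 (end of Feb, 28 days; 39 left).
−28 → Jan 31, 2023 (end of Jan, 31 days; 11 left).
−11 → Jan 20, 2023.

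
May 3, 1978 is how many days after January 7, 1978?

Jan 7, 1978 → Feb 7, 1978: 31 days (January has 31).
Feb 7, 1978 → Mar 7, 1978: 28 days (February has 28).
Mar 7, 1978 → Apr 7, 1978: 31 days (March has 31).
Apr 7, 1978 → May 3, 1978: 26 days.
Total: 116 days.

116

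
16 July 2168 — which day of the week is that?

Saturday

January 1, 2168 is a Friday.
Jan 1, 2168 → Feb 1, 2168: 31 days (January has 31).
Feb 1, 2168 → Mar 1, 2168: 29 days (February has 29).
Mar 1, 2168 → Apr 1, 2168: 31 days (March has 31).
Apr 1, 2168 → May 1, 2168: 30 days (April has 30).
May 1, 2168 → Jun 1, 2168: 31 days (May has 31).
Jun 1, 2168 → Jul 1, 2168: 30 days (June has 30).
Jul 1, 2168 → Jul 16, 2168: 15 days.
Total: 197 days.
197 mod 7 = 1, so Friday + 1 = Saturday.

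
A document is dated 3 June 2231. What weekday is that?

Doomsday rule: the anchor day for the 2200s is Friday. For year 31: 31÷12 = 2 r 7, and 7÷4 = 1, so 2+7+1 = 10.
Friday + 10 ≡ Monday — that's 2231's doomsday.
In June the doomsday date is Jun 6.
Jun 3 is 3 days before Jun 6; 3 mod 7 = 3, so Monday − 3 = Friday.

Friday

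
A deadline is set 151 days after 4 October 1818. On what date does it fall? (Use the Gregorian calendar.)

Oct has 31 days: +28 → Nov 1, 1818 (123 left).
Nov has 30 days: +30 → Dec 1, 1818 (93 left).
Dec has 31 days: +31 → Jan 1, 1819 (62 left).
Jan has 31 days: +31 → Feb 1, 1819 (31 left).
Feb has 28 days: +28 → Mar 1, 1819 (3 left).
+3 → Mar 4, 1819.

March 4, 1819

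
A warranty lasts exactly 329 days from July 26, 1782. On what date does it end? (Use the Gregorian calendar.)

June 20, 1783

Jul has 31 days: +6 → Aug 1, 1782 (323 left).
Aug has 31 days: +31 → Sep 1, 1782 (292 left).
Sep has 30 days: +30 → Oct 1, 1782 (262 left).
Oct has 31 days: +31 → Nov 1, 1782 (231 left).
Nov has 30 days: +30 → Dec 1, 1782 (201 left).
Dec has 31 days: +31 → Jan 1, 1783 (170 left).
Jan has 31 days: +31 → Feb 1, 1783 (139 left).
Feb has 28 days: +28 → Mar 1, 1783 (111 left).
Mar has 31 days: +31 → Apr 1, 1783 (80 left).
Apr has 30 days: +30 → May 1, 1783 (50 left).
May has 31 days: +31 → Jun 1, 1783 (19 left).
+19 → Jun 20, 1783.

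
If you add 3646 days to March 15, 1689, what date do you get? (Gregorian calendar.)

+365 (one year) → Mar 15, 1690 (3281 left).
+365 (one year) → Mar 15, 1691 (2916 left).
+366 (one year; includes Feb 29, 1692) → Mar 15, 1692 (2550 left).
+365 (one year) → Mar 15, 1693 (2185 left).
+365 (one year) → Mar 15, 1694 (1820 left).
+365 (one year) → Mar 15, 1695 (1455 left).
+366 (one year; includes Feb 29, 1696) → Mar 15, 1696 (1089 left).
+365 (one year) → Mar 15, 1697 (724 left).
+365 (one year) → Mar 15, 1698 (359 left).
Mar has 31 days: +17 → Apr 1, 1698 (342 left).
Apr has 30 days: +30 → May 1, 1698 (312 left).
May has 31 days: +31 → Jun 1, 1698 (281 left).
Jun has 30 days: +30 → Jul 1, 1698 (251 left).
Jul has 31 days: +31 → Aug 1, 1698 (220 left).
Aug has 31 days: +31 → Sep 1, 1698 (189 left).
Sep has 30 days: +30 → Oct 1, 1698 (159 left).
Oct has 31 days: +31 → Nov 1, 1698 (128 left).
Nov has 30 days: +30 → Dec 1, 1698 (98 left).
Dec has 31 days: +31 → Jan 1, 1699 (67 left).
Jan has 31 days: +31 → Feb 1, 1699 (36 left).
Feb has 28 days: +28 → Mar 1, 1699 (8 left).
+8 → Mar 9, 1699.

March 9, 1699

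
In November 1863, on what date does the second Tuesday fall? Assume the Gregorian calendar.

November 1, 1863 is a Sunday.
The first Tuesday is therefore November 3 (2 days later).
The second Tuesday is 3 + 1×7 = November 10.

November 10, 1863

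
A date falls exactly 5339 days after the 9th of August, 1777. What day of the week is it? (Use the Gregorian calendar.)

First find the weekday of Aug 9, 1777. Doomsday rule: the anchor day for the 1700s is Sunday. For year 77: 77÷12 = 6 r 5, and 5÷4 = 1, so 6+5+1 = 12.
Sunday + 12 ≡ Friday — that's 1777's doomsday.
In August the doomsday date is Aug 8.
Aug 9 is 1 day after Aug 8; 1 mod 7 = 1, so Friday + 1 = Saturday.
5339 mod 7 = 5, so 5339 days after a Saturday is Saturday + 5 = Thursday.

Thursday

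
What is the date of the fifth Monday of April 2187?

April 30, 2187

April 1, 2187 is a Sunday.
The first Monday is therefore April 2 (1 days later).
The fifth Monday is 2 + 4×7 = April 30.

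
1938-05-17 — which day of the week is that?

Doomsday rule: the anchor day for the 1900s is Wednesday. For year 38: 38÷12 = 3 r 2, and 2÷4 = 0, so 3+2+0 = 5.
Wednesday + 5 ≡ Monday — that's 1938's doomsday.
In May the doomsday date is May 9.
May 17 is 8 days after May 9; 8 mod 7 = 1, so Monday + 1 = Tuesday.

Tuesday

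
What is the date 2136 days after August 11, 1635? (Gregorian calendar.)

June 16, 1641

+366 (one year; includes Feb 29, 1636) → Aug 11, 1636 (1770 left).
+365 (one year) → Aug 11, 1637 (1405 left).
+365 (one year) → Aug 11, 1638 (1040 left).
+365 (one year) → Aug 11, 1639 (675 left).
+366 (one year; includes Feb 29, 1640) → Aug 11, 1640 (309 left).
Aug has 31 days: +21 → Sep 1, 1640 (288 left).
Sep has 30 days: +30 → Oct 1, 1640 (258 left).
Oct has 31 days: +31 → Nov 1, 1640 (227 left).
Nov has 30 days: +30 → Dec 1, 1640 (197 left).
Dec has 31 days: +31 → Jan 1, 1641 (166 left).
Jan has 31 days: +31 → Feb 1, 1641 (135 left).
Feb has 28 days: +28 → Mar 1, 1641 (107 left).
Mar has 31 days: +31 → Apr 1, 1641 (76 left).
Apr has 30 days: +30 → May 1, 1641 (46 left).
May has 31 days: +31 → Jun 1, 1641 (15 left).
+15 → Jun 16, 1641.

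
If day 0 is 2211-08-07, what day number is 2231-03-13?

Aug 7, 2211 → Aug 7, 2212: 366 days (Feb 29, 2212 is in that span).
Aug 7, 2212 → Aug 7, 2213: 365 days.
Aug 7, 2213 → Aug 7, 2214: 365 days.
Aug 7, 2214 → Aug 7, 2215: 365 days.
Aug 7, 2215 → Aug 7, 2216: 366 days (Feb 29, 2216 is in that span).
Aug 7, 2216 → Aug 7, 2217: 365 days.
Aug 7, 2217 → Aug 7, 2218: 365 days.
Aug 7, 2218 → Aug 7, 2219: 365 days.
Aug 7, 2219 → Aug 7, 2220: 366 days (Feb 29, 2220 is in that span).
Aug 7, 2220 → Aug 7, 2221: 365 days.
Aug 7, 2221 → Aug 7, 2222: 365 days.
Aug 7, 2222 → Aug 7, 2223: 365 days.
Aug 7, 2223 → Aug 7, 2224: 366 days (Feb 29, 2224 is in that span).
Aug 7, 2224 → Aug 7, 2225: 365 days.
Aug 7, 2225 → Aug 7, 2226: 365 days.
Aug 7, 2226 → Aug 7, 2227: 365 days.
Aug 7, 2227 → Aug 7, 2228: 366 days (Feb 29, 2228 is in that span).
Aug 7, 2228 → Aug 7, 2229: 365 days.
Aug 7, 2229 → Aug 7, 2230: 365 days.
Aug 7, 2230 → Sep 7, 2230: 31 days (August has 31).
Sep 7, 2230 → Oct 7, 2230: 30 days (September has 30).
Oct 7, 2230 → Nov 7, 2230: 31 days (October has 31).
Nov 7, 2230 → Dec 7, 2230: 30 days (November has 30).
Dec 7, 2230 → Jan 7, 2231: 31 days (December has 31).
Jan 7, 2231 → Feb 7, 2231: 31 days (January has 31).
Feb 7, 2231 → Mar 7, 2231: 28 days (February has 28).
Mar 7, 2231 → Mar 13, 2231: 6 days.
Total: 7158 days.

7158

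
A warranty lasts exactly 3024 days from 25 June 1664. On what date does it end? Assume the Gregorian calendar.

+365 (one year) → Jun 25, 1665 (2659 left).
+365 (one year) → Jun 25, 1666 (2294 left).
+365 (one year) → Jun 25, 1667 (1929 left).
+366 (one year; includes Feb 29, 1668) → Jun 25, 1668 (1563 left).
+365 (one year) → Jun 25, 1669 (1198 left).
+365 (one year) → Jun 25, 1670 (833 left).
+365 (one year) → Jun 25, 1671 (468 left).
+366 (one year; includes Feb 29, 1672) → Jun 25, 1672 (102 left).
Jun has 30 days: +6 → Jul 1, 1672 (96 left).
Jul has 31 days: +31 → Aug 1, 1672 (65 left).
Aug has 31 days: +31 → Sep 1, 1672 (34 left).
Sep has 30 days: +30 → Oct 1, 1672 (4 left).
+4 → Oct 5, 1672.

October 5, 1672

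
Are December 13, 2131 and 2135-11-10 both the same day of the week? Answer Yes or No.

From Dec 13, 2131 to Nov 10, 2135 is 1428 days.
1428 mod 7 = 0, so they are the same weekday.
(Dec 13, 2131 is a Thursday; Nov 10, 2135 is a Thursday.)

Yes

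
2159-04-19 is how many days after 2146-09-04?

4610

Sep 4, 2146 → Sep 4, 2147: 365 days.
Sep 4, 2147 → Sep 4, 2148: 366 days (Feb 29, 2148 is in that span).
Sep 4, 2148 → Sep 4, 2149: 365 days.
Sep 4, 2149 → Sep 4, 2150: 365 days.
Sep 4, 2150 → Sep 4, 2151: 365 days.
Sep 4, 2151 → Sep 4, 2152: 366 days (Feb 29, 2152 is in that span).
Sep 4, 2152 → Sep 4, 2153: 365 days.
Sep 4, 2153 → Sep 4, 2154: 365 days.
Sep 4, 2154 → Sep 4, 2155: 365 days.
Sep 4, 2155 → Sep 4, 2156: 366 days (Feb 29, 2156 is in that span).
Sep 4, 2156 → Sep 4, 2157: 365 days.
Sep 4, 2157 → Sep 4, 2158: 365 days.
Sep 4, 2158 → Oct 4, 2158: 30 days (September has 30).
Oct 4, 2158 → Nov 4, 2158: 31 days (October has 31).
Nov 4, 2158 → Dec 4, 2158: 30 days (November has 30).
Dec 4, 2158 → Jan 4, 2159: 31 days (December has 31).
Jan 4, 2159 → Feb 4, 2159: 31 days (January has 31).
Feb 4, 2159 → Mar 4, 2159: 28 days (February has 28).
Mar 4, 2159 → Apr 4, 2159: 31 days (March has 31).
Apr 4, 2159 → Apr 19, 2159: 15 days.
Total: 4610 days.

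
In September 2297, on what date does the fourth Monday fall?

September 27, 2297

September 1, 2297 is a Wednesday.
The first Monday is therefore September 6 (5 days later).
The fourth Monday is 6 + 3×7 = September 27.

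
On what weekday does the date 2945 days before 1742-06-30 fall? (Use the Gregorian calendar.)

Monday

Jun 30, 1742 is a Saturday.
2945 mod 7 = 5, so 2945 days before a Saturday is Saturday − 5 = Monday.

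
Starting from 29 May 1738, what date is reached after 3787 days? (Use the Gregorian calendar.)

+365 (one year) → May 29, 1739 (3422 left).
+366 (one year; includes Feb 29, 1740) → May 29, 1740 (3056 left).
+365 (one year) → May 29, 1741 (2691 left).
+365 (one year) → May 29, 1742 (2326 left).
+365 (one year) → May 29, 1743 (1961 left).
+366 (one year; includes Feb 29, 1744) → May 29, 1744 (1595 left).
+365 (one year) → May 29, 1745 (1230 left).
+365 (one year) → May 29, 1746 (865 left).
+365 (one year) → May 29, 1747 (500 left).
+366 (one year; includes Feb 29, 1748) → May 29, 1748 (134 left).
May has 31 days: +3 → Jun 1, 1748 (131 left).
Jun has 30 days: +30 → Jul 1, 1748 (101 left).
Jul has 31 days: +31 → Aug 1, 1748 (70 left).
Aug has 31 days: +31 → Sep 1, 1748 (39 left).
Sep has 30 days: +30 → Oct 1, 1748 (9 left).
+9 → Oct 10, 1748.

October 10, 1748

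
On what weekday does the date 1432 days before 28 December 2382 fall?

First find the weekday of Dec 28, 2382. Doomsday rule: the anchor day for the 2300s is Wednesday. For year 82: 82÷12 = 6 r 10, and 10÷4 = 2, so 6+10+2 = 18.
Wednesday + 18 ≡ Sunday — that's 2382's doomsday.
In December the doomsday date is Dec 12.
Dec 28 is 16 days after Dec 12; 16 mod 7 = 2, so Sunday + 2 = Tuesday.
1432 mod 7 = 4, so 1432 days before a Tuesday is Tuesday − 4 = Friday.

Friday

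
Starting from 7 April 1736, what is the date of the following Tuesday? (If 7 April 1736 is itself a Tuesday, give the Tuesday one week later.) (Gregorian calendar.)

April 10, 1736

Apr 7, 1736 is a Saturday.
From Saturday to the next Tuesday is 3 days.
Apr 7, 1736 + 3 = Apr 10, 1736.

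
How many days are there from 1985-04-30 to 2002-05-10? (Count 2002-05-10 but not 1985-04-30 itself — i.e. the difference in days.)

6219

Apr 30, 1985 → Apr 30, 1986: 365 days.
Apr 30, 1986 → Apr 30, 1987: 365 days.
Apr 30, 1987 → Apr 30, 1988: 366 days (Feb 29, 1988 is in that span).
Apr 30, 1988 → Apr 30, 1989: 365 days.
Apr 30, 1989 → Apr 30, 1990: 365 days.
Apr 30, 1990 → Apr 30, 1991: 365 days.
Apr 30, 1991 → Apr 30, 1992: 366 days (Feb 29, 1992 is in that span).
Apr 30, 1992 → Apr 30, 1993: 365 days.
Apr 30, 1993 → Apr 30, 1994: 365 days.
Apr 30, 1994 → Apr 30, 1995: 365 days.
Apr 30, 1995 → Apr 30, 1996: 366 days (Feb 29, 1996 is in that span).
Apr 30, 1996 → Apr 30, 1997: 365 days.
Apr 30, 1997 → Apr 30, 1998: 365 days.
Apr 30, 1998 → Apr 30, 1999: 365 days.
Apr 30, 1999 → Apr 30, 2000: 366 days (Feb 29, 2000 is in that span).
Apr 30, 2000 → Apr 30, 2001: 365 days.
Apr 30, 2001 → May 30, 2001: 30 days (April has 30).
May 30, 2001 → Jun 30, 2001: 31 days (May has 31).
Jun 30, 2001 → Jul 30, 2001: 30 days (June has 30).
Jul 30, 2001 → Aug 30, 2001: 31 days (July has 31).
Aug 30, 2001 → Sep 30, 2001: 31 days (August has 31).
Sep 30, 2001 → Oct 30, 2001: 30 days (September has 30).
Oct 30, 2001 → Nov 30, 2001: 31 days (October has 31).
Nov 30, 2001 → Dec 30, 2001: 30 days (November has 30).
Dec 30, 2001 → Jan 30, 2002: 31 days (December has 31).
Jan 30, 2002 → Feb 28, 2002: 29 days (January has 31).
Feb 28, 2002 → Mar 28, 2002: 28 days (February has 28).
Mar 28, 2002 → Apr 28, 2002: 31 days (March has 31).
Apr 28, 2002 → May 10, 2002: 12 days.
Total: 6219 days.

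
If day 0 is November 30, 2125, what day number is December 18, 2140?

Nov 30, 2125 → Nov 30, 2126: 365 days.
Nov 30, 2126 → Nov 30, 2127: 365 days.
Nov 30, 2127 → Nov 30, 2128: 366 days (Feb 29, 2128 is in that span).
Nov 30, 2128 → Nov 30, 2129: 365 days.
Nov 30, 2129 → Nov 30, 2130: 365 days.
Nov 30, 2130 → Nov 30, 2131: 365 days.
Nov 30, 2131 → Nov 30, 2132: 366 days (Feb 29, 2132 is in that span).
Nov 30, 2132 → Nov 30, 2133: 365 days.
Nov 30, 2133 → Nov 30, 2134: 365 days.
Nov 30, 2134 → Nov 30, 2135: 365 days.
Nov 30, 2135 → Nov 30, 2136: 366 days (Feb 29, 2136 is in that span).
Nov 30, 2136 → Nov 30, 2137: 365 days.
Nov 30, 2137 → Nov 30, 2138: 365 days.
Nov 30, 2138 → Nov 30, 2139: 365 days.
Nov 30, 2139 → Dec 30, 2139: 30 days (November has 30).
Dec 30, 2139 → Jan 30, 2140: 31 days (December has 31).
Jan 30, 2140 → Feb 29, 2140: 30 days (January has 31).
Feb 29, 2140 → Mar 29, 2140: 29 days (February has 29).
Mar 29, 2140 → Apr 29, 2140: 31 days (March has 31).
Apr 29, 2140 → May 29, 2140: 30 days (April has 30).
May 29, 2140 → Jun 29, 2140: 31 days (May has 31).
Jun 29, 2140 → Jul 29, 2140: 30 days (June has 30).
Jul 29, 2140 → Aug 29, 2140: 31 days (July has 31).
Aug 29, 2140 → Sep 29, 2140: 31 days (August has 31).
Sep 29, 2140 → Oct 29, 2140: 30 days (September has 30).
Oct 29, 2140 → Nov 29, 2140: 31 days (October has 31).
Nov 29, 2140 → Dec 18, 2140: 19 days.
Total: 5497 days.

5497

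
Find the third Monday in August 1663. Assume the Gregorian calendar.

August 20, 1663

August 1, 1663 is a Wednesday.
The first Monday is therefore August 6 (5 days later).
The third Monday is 6 + 2×7 = August 20.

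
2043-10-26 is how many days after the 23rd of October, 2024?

Oct 23, 2024 → Oct 23, 2025: 365 days.
Oct 23, 2025 → Oct 23, 2026: 365 days.
Oct 23, 2026 → Oct 23, 2027: 365 days.
Oct 23, 2027 → Oct 23, 2028: 366 days (Feb 29, 2028 is in that span).
Oct 23, 2028 → Oct 23, 2029: 365 days.
Oct 23, 2029 → Oct 23, 2030: 365 days.
Oct 23, 2030 → Oct 23, 2031: 365 days.
Oct 23, 2031 → Oct 23, 2032: 366 days (Feb 29, 2032 is in that span).
Oct 23, 2032 → Oct 23, 2033: 365 days.
Oct 23, 2033 → Oct 23, 2034: 365 days.
Oct 23, 2034 → Oct 23, 2035: 365 days.
Oct 23, 2035 → Oct 23, 2036: 366 days (Feb 29, 2036 is in that span).
Oct 23, 2036 → Oct 23, 2037: 365 days.
Oct 23, 2037 → Oct 23, 2038: 365 days.
Oct 23, 2038 → Oct 23, 2039: 365 days.
Oct 23, 2039 → Oct 23, 2040: 366 days (Feb 29, 2040 is in that span).
Oct 23, 2040 → Oct 23, 2041: 365 days.
Oct 23, 2041 → Oct 23, 2042: 365 days.
Oct 23, 2042 → Nov 23, 2042: 31 days (October has 31).
Nov 23, 2042 → Dec 23, 2042: 30 days (November has 30).
Dec 23, 2042 → Jan 23, 2043: 31 days (December has 31).
Jan 23, 2043 → Feb 23, 2043: 31 days (January has 31).
Feb 23, 2043 → Mar 23, 2043: 28 days (February has 28).
Mar 23, 2043 → Apr 23, 2043: 31 days (March has 31).
Apr 23, 2043 → May 23, 2043: 30 days (April has 30).
May 23, 2043 → Jun 23, 2043: 31 days (May has 31).
Jun 23, 2043 → Jul 23, 2043: 30 days (June has 30).
Jul 23, 2043 → Aug 23, 2043: 31 days (July has 31).
Aug 23, 2043 → Sep 23, 2043: 31 days (August has 31).
Sep 23, 2043 → Oct 23, 2043: 30 days (September has 30).
Oct 23, 2043 → Oct 26, 2043: 3 days.
Total: 6942 days.

6942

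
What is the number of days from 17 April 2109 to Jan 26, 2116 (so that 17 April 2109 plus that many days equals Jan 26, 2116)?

Apr 17, 2109 → Apr 17, 2110: 365 days.
Apr 17, 2110 → Apr 17, 2111: 365 days.
Apr 17, 2111 → Apr 17, 2112: 366 days (Feb 29, 2112 is in that span).
Apr 17, 2112 → Apr 17, 2113: 365 days.
Apr 17, 2113 → Apr 17, 2114: 365 days.
Apr 17, 2114 → Apr 17, 2115: 365 days.
Apr 17, 2115 → May 17, 2115: 30 days (April has 30).
May 17, 2115 → Jun 17, 2115: 31 days (May has 31).
Jun 17, 2115 → Jul 17, 2115: 30 days (June has 30).
Jul 17, 2115 → Aug 17, 2115: 31 days (July has 31).
Aug 17, 2115 → Sep 17, 2115: 31 days (August has 31).
Sep 17, 2115 → Oct 17, 2115: 30 days (September has 30).
Oct 17, 2115 → Nov 17, 2115: 31 days (October has 31).
Nov 17, 2115 → Dec 17, 2115: 30 days (November has 30).
Dec 17, 2115 → Jan 17, 2116: 31 days (December has 31).
Jan 17, 2116 → Jan 26, 2116: 9 days.
Total: 2475 days.

2475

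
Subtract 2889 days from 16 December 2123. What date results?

−365 (one year) → Dec 16, 2122 (2524 left).
−365 (one year) → Dec 16, 2121 (2159 left).
−365 (one year) → Dec 16, 2120 (1794 left).
−366 (one year; includes Feb 29, 2120) → Dec 16, 2119 (1428 left).
−365 (one year) → Dec 16, 2118 (1063 left).
−365 (one year) → Dec 16, 2117 (698 left).
−365 (one year) → Dec 16, 2116 (333 left).
−16 → Nov 30, 2116 (end of Nov, 30 days; 317 left).
−30 → Oct 31, 2116 (end of Oct, 31 days; 287 left).
−31 → Sep 30, 2116 (end of Sep, 30 days; 256 left).
−30 → Aug 31, 2116 (end of Aug, 31 days; 226 left).
−31 → Jul 31, 2116 (end of Jul, 31 days; 195 left).
−31 → Jun 30, 2116 (end of Jun, 30 days; 164 left).
−30 → May 31, 2116 (end of May, 31 days; 134 left).
−31 → Apr 30, 2116 (end of Apr, 30 days; 103 left).
−30 → Mar 31, 2116 (end of Mar, 31 days; 73 left).
−31 → Feb 29, 2116 (end of Feb, 29 days; 42 left).
−29 → Jan 31, 2116 (end of Jan, 31 days; 13 left).
−13 → Jan 18, 2116.

January 18, 2116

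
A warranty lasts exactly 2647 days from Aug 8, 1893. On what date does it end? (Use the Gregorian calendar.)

November 7, 1900

+365 (one year) → Aug 8, 1894 (2282 left).
+365 (one year) → Aug 8, 1895 (1917 left).
+366 (one year; includes Feb 29, 1896) → Aug 8, 1896 (1551 left).
+365 (one year) → Aug 8, 1897 (1186 left).
+365 (one year) → Aug 8, 1898 (821 left).
+365 (one year) → Aug 8, 1899 (456 left).
+365 (one year) → Aug 8, 1900 (91 left).
Aug has 31 days: +24 → Sep 1, 1900 (67 left).
Sep has 30 days: +30 → Oct 1, 1900 (37 left).
Oct has 31 days: +31 → Nov 1, 1900 (6 left).
+6 → Nov 7, 1900.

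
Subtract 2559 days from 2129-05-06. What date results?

−365 (one year) → May 6, 2128 (2194 left).
−366 (one year; includes Feb 29, 2128) → May 6, 2127 (1828 left).
−365 (one year) → May 6, 2126 (1463 left).
−365 (one year) → May 6, 2125 (1098 left).
−365 (one year) → May 6, 2124 (733 left).
−366 (one year; includes Feb 29, 2124) → May 6, 2123 (367 left).
−6 → Apr 30, 2123 (end of Apr, 30 days; 361 left).
−30 → Mar 31, 2123 (end of Mar, 31 days; 331 left).
−31 → Feb 28, 2123 (end of Feb, 28 days; 300 left).
−28 → Jan 31, 2123 (end of Jan, 31 days; 272 left).
−31 → Dec 31, 2122 (end of Dec, 31 days; 241 left).
−31 → Nov 30, 2122 (end of Nov, 30 days; 210 left).
−30 → Oct 31, 2122 (end of Oct, 31 days; 180 left).
−31 → Sep 30, 2122 (end of Sep, 30 days; 149 left).
−30 → Aug 31, 2122 (end of Aug, 31 days; 119 left).
−31 → Jul 31, 2122 (end of Jul, 31 days; 88 left).
−31 → Jun 30, 2122 (end of Jun, 30 days; 57 left).
−30 → May 31, 2122 (end of May, 31 days; 27 left).
−27 → May 4, 2122.

May 4, 2122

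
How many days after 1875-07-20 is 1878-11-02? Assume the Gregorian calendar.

Jul 20, 1875 → Jul 20, 1876: 366 days (Feb 29, 1876 is in that span).
Jul 20, 1876 → Jul 20, 1877: 365 days.
Jul 20, 1877 → Jul 20, 1878: 365 days.
Jul 20, 1878 → Aug 20, 1878: 31 days (July has 31).
Aug 20, 1878 → Sep 20, 1878: 31 days (August has 31).
Sep 20, 1878 → Oct 20, 1878: 30 days (September has 30).
Oct 20, 1878 → Nov 2, 1878: 13 days.
Total: 1201 days.

1201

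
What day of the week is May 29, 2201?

Doomsday rule: the anchor day for the 2200s is Friday. For year 01: 1÷12 = 0 r 1, and 1÷4 = 0, so 0+1+0 = 1.
Friday + 1 ≡ Saturday — that's 2201's doomsday.
In May the doomsday date is May 9.
May 29 is 20 days after May 9; 20 mod 7 = 6, so Saturday + 6 = Friday.

Friday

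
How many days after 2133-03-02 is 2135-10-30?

972

Mar 2, 2133 → Mar 2, 2134: 365 days.
Mar 2, 2134 → Mar 2, 2135: 365 days.
Mar 2, 2135 → Apr 2, 2135: 31 days (March has 31).
Apr 2, 2135 → May 2, 2135: 30 days (April has 30).
May 2, 2135 → Jun 2, 2135: 31 days (May has 31).
Jun 2, 2135 → Jul 2, 2135: 30 days (June has 30).
Jul 2, 2135 → Aug 2, 2135: 31 days (July has 31).
Aug 2, 2135 → Sep 2, 2135: 31 days (August has 31).
Sep 2, 2135 → Oct 2, 2135: 30 days (September has 30).
Oct 2, 2135 → Oct 30, 2135: 28 days.
Total: 972 days.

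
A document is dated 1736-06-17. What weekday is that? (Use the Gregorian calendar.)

Doomsday rule: the anchor day for the 1700s is Sunday. For year 36: 36÷12 = 3 r 0, and 0÷4 = 0, so 3+0+0 = 3.
Sunday + 3 ≡ Wednesday — that's 1736's doomsday.
In June the doomsday date is Jun 6.
Jun 17 is 11 days after Jun 6; 11 mod 7 = 4, so Wednesday + 4 = Sunday.

Sunday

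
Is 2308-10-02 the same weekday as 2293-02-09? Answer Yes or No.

From Feb 9, 2293 to Oct 2, 2308 is 5713 days.
5713 mod 7 = 1, so they are different weekdays.
(Feb 9, 2293 is a Thursday; Oct 2, 2308 is a Friday.)

No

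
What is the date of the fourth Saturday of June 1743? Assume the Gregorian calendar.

June 22, 1743

June 1, 1743 is a Saturday.
The first Saturday is therefore June 1 (same day).
The fourth Saturday is 1 + 3×7 = June 22.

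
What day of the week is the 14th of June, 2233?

Doomsday rule: the anchor day for the 2200s is Friday. For year 33: 33÷12 = 2 r 9, and 9÷4 = 2, so 2+9+2 = 13.
Friday + 13 ≡ Thursday — that's 2233's doomsday.
In June the doomsday date is Jun 6.
Jun 14 is 8 days after Jun 6; 8 mod 7 = 1, so Thursday + 1 = Friday.

Friday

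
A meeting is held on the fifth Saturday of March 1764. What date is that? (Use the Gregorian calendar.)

March 1, 1764 is a Thursday.
The first Saturday is therefore March 3 (2 days later).
The fifth Saturday is 3 + 4×7 = March 31.

March 31, 1764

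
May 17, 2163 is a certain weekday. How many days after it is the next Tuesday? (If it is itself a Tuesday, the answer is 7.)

May 17, 2163 is a Tuesday.
From Tuesday to the next Tuesday is 7 days.

7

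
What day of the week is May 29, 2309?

Saturday

Doomsday rule: the anchor day for the 2300s is Wednesday. For year 09: 9÷12 = 0 r 9, and 9÷4 = 2, so 0+9+2 = 11.
Wednesday + 11 ≡ Sunday — that's 2309's doomsday.
In May the doomsday date is May 9.
May 29 is 20 days after May 9; 20 mod 7 = 6, so Sunday + 6 = Saturday.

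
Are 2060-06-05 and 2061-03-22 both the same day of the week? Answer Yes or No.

No

From Jun 5, 2060 to Mar 22, 2061 is 290 days.
290 mod 7 = 3, so they are different weekdays.
(Jun 5, 2060 is a Saturday; Mar 22, 2061 is a Tuesday.)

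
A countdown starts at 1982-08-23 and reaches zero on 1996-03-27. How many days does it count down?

4965

Aug 23, 1982 → Aug 23, 1983: 365 days.
Aug 23, 1983 → Aug 23, 1984: 366 days (Feb 29, 1984 is in that span).
Aug 23, 1984 → Aug 23, 1985: 365 days.
Aug 23, 1985 → Aug 23, 1986: 365 days.
Aug 23, 1986 → Aug 23, 1987: 365 days.
Aug 23, 1987 → Aug 23, 1988: 366 days (Feb 29, 1988 is in that span).
Aug 23, 1988 → Aug 23, 1989: 365 days.
Aug 23, 1989 → Aug 23, 1990: 365 days.
Aug 23, 1990 → Aug 23, 1991: 365 days.
Aug 23, 1991 → Aug 23, 1992: 366 days (Feb 29, 1992 is in that span).
Aug 23, 1992 → Aug 23, 1993: 365 days.
Aug 23, 1993 → Aug 23, 1994: 365 days.
Aug 23, 1994 → Aug 23, 1995: 365 days.
Aug 23, 1995 → Sep 23, 1995: 31 days (August has 31).
Sep 23, 1995 → Oct 23, 1995: 30 days (September has 30).
Oct 23, 1995 → Nov 23, 1995: 31 days (October has 31).
Nov 23, 1995 → Dec 23, 1995: 30 days (November has 30).
Dec 23, 1995 → Jan 23, 1996: 31 days (December has 31).
Jan 23, 1996 → Feb 23, 1996: 31 days (January has 31).
Feb 23, 1996 → Mar 23, 1996: 29 days (February has 29).
Mar 23, 1996 → Mar 27, 1996: 4 days.
Total: 4965 days.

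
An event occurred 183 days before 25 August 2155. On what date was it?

February 23, 2155

−25 → Jul 31, 2155 (end of Jul, 31 days; 158 left).
−31 → Jun 30, 2155 (end of Jun, 30 days; 127 left).
−30 → May 31, 2155 (end of May, 31 days; 97 left).
−31 → Apr 30, 2155 (end of Apr, 30 days; 66 left).
−30 → Mar 31, 2155 (end of Mar, 31 days; 36 left).
−31 → Feb 28, 2155 (end of Feb, 28 days; 5 left).
−5 → Feb 23, 2155.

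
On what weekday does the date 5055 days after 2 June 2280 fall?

Thursday

First find the weekday of Jun 2, 2280. Doomsday rule: the anchor day for the 2200s is Friday. For year 80: 80÷12 = 6 r 8, and 8÷4 = 2, so 6+8+2 = 16.
Friday + 16 ≡ Sunday — that's 2280's doomsday.
In June the doomsday date is Jun 6.
Jun 2 is 4 days before Jun 6; 4 mod 7 = 4, so Sunday − 4 = Wednesday.
5055 mod 7 = 1, so 5055 days after a Wednesday is Wednesday + 1 = Thursday.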